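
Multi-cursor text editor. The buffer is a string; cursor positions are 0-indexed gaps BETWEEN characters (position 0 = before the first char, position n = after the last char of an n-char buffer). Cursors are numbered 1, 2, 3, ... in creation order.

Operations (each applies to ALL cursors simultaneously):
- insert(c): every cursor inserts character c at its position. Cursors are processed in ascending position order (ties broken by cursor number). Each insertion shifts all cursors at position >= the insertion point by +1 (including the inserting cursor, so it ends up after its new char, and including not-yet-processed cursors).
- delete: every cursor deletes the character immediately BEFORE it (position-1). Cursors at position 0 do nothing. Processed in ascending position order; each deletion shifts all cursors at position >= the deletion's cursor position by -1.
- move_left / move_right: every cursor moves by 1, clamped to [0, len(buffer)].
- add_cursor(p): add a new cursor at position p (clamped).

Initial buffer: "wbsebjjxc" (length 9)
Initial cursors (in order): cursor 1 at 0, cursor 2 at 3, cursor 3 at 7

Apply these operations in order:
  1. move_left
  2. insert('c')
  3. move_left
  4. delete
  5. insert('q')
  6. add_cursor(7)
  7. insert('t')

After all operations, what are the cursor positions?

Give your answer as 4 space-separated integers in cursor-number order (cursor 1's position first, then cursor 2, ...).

Answer: 2 6 13 10

Derivation:
After op 1 (move_left): buffer="wbsebjjxc" (len 9), cursors c1@0 c2@2 c3@6, authorship .........
After op 2 (insert('c')): buffer="cwbcsebjcjxc" (len 12), cursors c1@1 c2@4 c3@9, authorship 1..2....3...
After op 3 (move_left): buffer="cwbcsebjcjxc" (len 12), cursors c1@0 c2@3 c3@8, authorship 1..2....3...
After op 4 (delete): buffer="cwcsebcjxc" (len 10), cursors c1@0 c2@2 c3@6, authorship 1.2...3...
After op 5 (insert('q')): buffer="qcwqcsebqcjxc" (len 13), cursors c1@1 c2@4 c3@9, authorship 11.22...33...
After op 6 (add_cursor(7)): buffer="qcwqcsebqcjxc" (len 13), cursors c1@1 c2@4 c4@7 c3@9, authorship 11.22...33...
After op 7 (insert('t')): buffer="qtcwqtcsetbqtcjxc" (len 17), cursors c1@2 c2@6 c4@10 c3@13, authorship 111.222..4.333...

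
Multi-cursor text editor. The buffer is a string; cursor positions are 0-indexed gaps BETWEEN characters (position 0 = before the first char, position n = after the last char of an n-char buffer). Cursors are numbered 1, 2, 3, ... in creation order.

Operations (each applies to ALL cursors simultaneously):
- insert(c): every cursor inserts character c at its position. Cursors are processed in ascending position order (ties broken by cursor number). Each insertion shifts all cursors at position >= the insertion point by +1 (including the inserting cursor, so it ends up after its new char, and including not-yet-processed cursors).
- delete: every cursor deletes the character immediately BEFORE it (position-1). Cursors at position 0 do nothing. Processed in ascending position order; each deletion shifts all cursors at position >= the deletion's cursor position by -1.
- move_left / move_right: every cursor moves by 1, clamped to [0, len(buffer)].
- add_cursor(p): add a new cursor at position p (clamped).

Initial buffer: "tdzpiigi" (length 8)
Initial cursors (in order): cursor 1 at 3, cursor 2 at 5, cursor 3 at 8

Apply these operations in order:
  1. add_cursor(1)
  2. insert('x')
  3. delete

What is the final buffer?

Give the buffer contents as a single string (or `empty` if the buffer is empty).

After op 1 (add_cursor(1)): buffer="tdzpiigi" (len 8), cursors c4@1 c1@3 c2@5 c3@8, authorship ........
After op 2 (insert('x')): buffer="txdzxpixigix" (len 12), cursors c4@2 c1@5 c2@8 c3@12, authorship .4..1..2...3
After op 3 (delete): buffer="tdzpiigi" (len 8), cursors c4@1 c1@3 c2@5 c3@8, authorship ........

Answer: tdzpiigi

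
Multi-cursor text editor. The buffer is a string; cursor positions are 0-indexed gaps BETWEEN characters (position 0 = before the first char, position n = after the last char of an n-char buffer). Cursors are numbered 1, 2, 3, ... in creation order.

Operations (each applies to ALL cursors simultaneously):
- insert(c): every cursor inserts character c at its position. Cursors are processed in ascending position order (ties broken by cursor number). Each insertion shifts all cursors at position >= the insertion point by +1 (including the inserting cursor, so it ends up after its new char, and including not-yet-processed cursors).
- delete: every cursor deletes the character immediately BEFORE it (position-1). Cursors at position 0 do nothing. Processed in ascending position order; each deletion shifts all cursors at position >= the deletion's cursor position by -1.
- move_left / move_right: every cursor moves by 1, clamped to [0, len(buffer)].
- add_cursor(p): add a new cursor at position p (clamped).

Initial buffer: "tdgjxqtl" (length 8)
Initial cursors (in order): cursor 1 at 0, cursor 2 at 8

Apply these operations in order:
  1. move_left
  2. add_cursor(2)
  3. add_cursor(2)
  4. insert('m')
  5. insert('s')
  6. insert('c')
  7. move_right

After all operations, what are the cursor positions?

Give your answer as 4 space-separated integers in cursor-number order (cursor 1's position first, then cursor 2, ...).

Answer: 4 20 12 12

Derivation:
After op 1 (move_left): buffer="tdgjxqtl" (len 8), cursors c1@0 c2@7, authorship ........
After op 2 (add_cursor(2)): buffer="tdgjxqtl" (len 8), cursors c1@0 c3@2 c2@7, authorship ........
After op 3 (add_cursor(2)): buffer="tdgjxqtl" (len 8), cursors c1@0 c3@2 c4@2 c2@7, authorship ........
After op 4 (insert('m')): buffer="mtdmmgjxqtml" (len 12), cursors c1@1 c3@5 c4@5 c2@11, authorship 1..34.....2.
After op 5 (insert('s')): buffer="mstdmmssgjxqtmsl" (len 16), cursors c1@2 c3@8 c4@8 c2@15, authorship 11..3434.....22.
After op 6 (insert('c')): buffer="msctdmmssccgjxqtmscl" (len 20), cursors c1@3 c3@11 c4@11 c2@19, authorship 111..343434.....222.
After op 7 (move_right): buffer="msctdmmssccgjxqtmscl" (len 20), cursors c1@4 c3@12 c4@12 c2@20, authorship 111..343434.....222.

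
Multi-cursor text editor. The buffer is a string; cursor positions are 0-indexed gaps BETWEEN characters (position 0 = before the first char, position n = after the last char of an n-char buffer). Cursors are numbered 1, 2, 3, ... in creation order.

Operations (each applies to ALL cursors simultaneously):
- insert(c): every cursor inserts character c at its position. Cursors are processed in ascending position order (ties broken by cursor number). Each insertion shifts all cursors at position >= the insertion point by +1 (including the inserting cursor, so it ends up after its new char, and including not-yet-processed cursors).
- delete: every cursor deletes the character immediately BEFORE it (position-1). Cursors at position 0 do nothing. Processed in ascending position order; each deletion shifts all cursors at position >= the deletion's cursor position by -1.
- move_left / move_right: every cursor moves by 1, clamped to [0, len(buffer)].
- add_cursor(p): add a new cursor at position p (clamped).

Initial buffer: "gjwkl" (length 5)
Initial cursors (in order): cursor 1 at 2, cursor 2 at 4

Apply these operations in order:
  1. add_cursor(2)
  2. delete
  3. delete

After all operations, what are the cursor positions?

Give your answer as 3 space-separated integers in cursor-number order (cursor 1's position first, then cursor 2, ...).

After op 1 (add_cursor(2)): buffer="gjwkl" (len 5), cursors c1@2 c3@2 c2@4, authorship .....
After op 2 (delete): buffer="wl" (len 2), cursors c1@0 c3@0 c2@1, authorship ..
After op 3 (delete): buffer="l" (len 1), cursors c1@0 c2@0 c3@0, authorship .

Answer: 0 0 0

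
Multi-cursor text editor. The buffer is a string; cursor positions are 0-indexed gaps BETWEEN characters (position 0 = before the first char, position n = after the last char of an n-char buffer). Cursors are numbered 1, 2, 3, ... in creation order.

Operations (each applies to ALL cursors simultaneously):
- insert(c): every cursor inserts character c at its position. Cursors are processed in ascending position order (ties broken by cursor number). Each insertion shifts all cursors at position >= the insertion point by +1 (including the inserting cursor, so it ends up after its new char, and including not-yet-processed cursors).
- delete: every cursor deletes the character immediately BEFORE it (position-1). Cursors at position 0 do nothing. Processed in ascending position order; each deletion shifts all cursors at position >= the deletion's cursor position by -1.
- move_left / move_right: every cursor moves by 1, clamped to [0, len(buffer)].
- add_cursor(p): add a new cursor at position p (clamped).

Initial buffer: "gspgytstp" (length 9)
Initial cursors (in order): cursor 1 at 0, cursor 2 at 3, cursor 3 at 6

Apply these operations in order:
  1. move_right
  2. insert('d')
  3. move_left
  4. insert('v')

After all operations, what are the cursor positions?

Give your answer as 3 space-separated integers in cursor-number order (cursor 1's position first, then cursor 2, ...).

Answer: 2 7 12

Derivation:
After op 1 (move_right): buffer="gspgytstp" (len 9), cursors c1@1 c2@4 c3@7, authorship .........
After op 2 (insert('d')): buffer="gdspgdytsdtp" (len 12), cursors c1@2 c2@6 c3@10, authorship .1...2...3..
After op 3 (move_left): buffer="gdspgdytsdtp" (len 12), cursors c1@1 c2@5 c3@9, authorship .1...2...3..
After op 4 (insert('v')): buffer="gvdspgvdytsvdtp" (len 15), cursors c1@2 c2@7 c3@12, authorship .11...22...33..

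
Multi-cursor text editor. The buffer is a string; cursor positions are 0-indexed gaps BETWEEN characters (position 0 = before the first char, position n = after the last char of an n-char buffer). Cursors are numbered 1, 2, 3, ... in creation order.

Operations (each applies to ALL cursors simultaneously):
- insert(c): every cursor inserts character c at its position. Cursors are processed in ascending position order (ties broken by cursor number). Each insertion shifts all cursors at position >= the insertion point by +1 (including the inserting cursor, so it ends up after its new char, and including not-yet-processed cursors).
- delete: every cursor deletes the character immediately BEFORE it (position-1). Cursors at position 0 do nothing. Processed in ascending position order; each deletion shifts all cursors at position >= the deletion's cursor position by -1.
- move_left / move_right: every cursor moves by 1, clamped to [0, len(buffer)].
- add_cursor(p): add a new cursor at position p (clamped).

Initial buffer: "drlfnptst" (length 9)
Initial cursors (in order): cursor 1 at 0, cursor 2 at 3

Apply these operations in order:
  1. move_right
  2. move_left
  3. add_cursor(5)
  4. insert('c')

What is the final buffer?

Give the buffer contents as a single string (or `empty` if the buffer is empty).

Answer: cdrlcfncptst

Derivation:
After op 1 (move_right): buffer="drlfnptst" (len 9), cursors c1@1 c2@4, authorship .........
After op 2 (move_left): buffer="drlfnptst" (len 9), cursors c1@0 c2@3, authorship .........
After op 3 (add_cursor(5)): buffer="drlfnptst" (len 9), cursors c1@0 c2@3 c3@5, authorship .........
After op 4 (insert('c')): buffer="cdrlcfncptst" (len 12), cursors c1@1 c2@5 c3@8, authorship 1...2..3....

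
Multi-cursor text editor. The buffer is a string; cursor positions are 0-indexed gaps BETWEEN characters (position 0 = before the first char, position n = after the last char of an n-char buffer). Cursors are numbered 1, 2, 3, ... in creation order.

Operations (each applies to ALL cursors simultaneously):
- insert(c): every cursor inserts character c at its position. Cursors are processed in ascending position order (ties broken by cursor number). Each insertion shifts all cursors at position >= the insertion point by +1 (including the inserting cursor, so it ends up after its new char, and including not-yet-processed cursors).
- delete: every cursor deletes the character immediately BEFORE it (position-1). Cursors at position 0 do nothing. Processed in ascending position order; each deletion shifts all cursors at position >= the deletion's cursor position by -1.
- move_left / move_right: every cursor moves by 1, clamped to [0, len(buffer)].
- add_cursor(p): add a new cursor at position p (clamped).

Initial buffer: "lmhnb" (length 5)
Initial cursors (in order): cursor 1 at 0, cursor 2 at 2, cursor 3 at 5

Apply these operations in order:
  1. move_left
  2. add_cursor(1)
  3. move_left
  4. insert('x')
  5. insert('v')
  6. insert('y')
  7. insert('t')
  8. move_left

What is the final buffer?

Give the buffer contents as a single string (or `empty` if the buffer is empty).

After op 1 (move_left): buffer="lmhnb" (len 5), cursors c1@0 c2@1 c3@4, authorship .....
After op 2 (add_cursor(1)): buffer="lmhnb" (len 5), cursors c1@0 c2@1 c4@1 c3@4, authorship .....
After op 3 (move_left): buffer="lmhnb" (len 5), cursors c1@0 c2@0 c4@0 c3@3, authorship .....
After op 4 (insert('x')): buffer="xxxlmhxnb" (len 9), cursors c1@3 c2@3 c4@3 c3@7, authorship 124...3..
After op 5 (insert('v')): buffer="xxxvvvlmhxvnb" (len 13), cursors c1@6 c2@6 c4@6 c3@11, authorship 124124...33..
After op 6 (insert('y')): buffer="xxxvvvyyylmhxvynb" (len 17), cursors c1@9 c2@9 c4@9 c3@15, authorship 124124124...333..
After op 7 (insert('t')): buffer="xxxvvvyyytttlmhxvytnb" (len 21), cursors c1@12 c2@12 c4@12 c3@19, authorship 124124124124...3333..
After op 8 (move_left): buffer="xxxvvvyyytttlmhxvytnb" (len 21), cursors c1@11 c2@11 c4@11 c3@18, authorship 124124124124...3333..

Answer: xxxvvvyyytttlmhxvytnb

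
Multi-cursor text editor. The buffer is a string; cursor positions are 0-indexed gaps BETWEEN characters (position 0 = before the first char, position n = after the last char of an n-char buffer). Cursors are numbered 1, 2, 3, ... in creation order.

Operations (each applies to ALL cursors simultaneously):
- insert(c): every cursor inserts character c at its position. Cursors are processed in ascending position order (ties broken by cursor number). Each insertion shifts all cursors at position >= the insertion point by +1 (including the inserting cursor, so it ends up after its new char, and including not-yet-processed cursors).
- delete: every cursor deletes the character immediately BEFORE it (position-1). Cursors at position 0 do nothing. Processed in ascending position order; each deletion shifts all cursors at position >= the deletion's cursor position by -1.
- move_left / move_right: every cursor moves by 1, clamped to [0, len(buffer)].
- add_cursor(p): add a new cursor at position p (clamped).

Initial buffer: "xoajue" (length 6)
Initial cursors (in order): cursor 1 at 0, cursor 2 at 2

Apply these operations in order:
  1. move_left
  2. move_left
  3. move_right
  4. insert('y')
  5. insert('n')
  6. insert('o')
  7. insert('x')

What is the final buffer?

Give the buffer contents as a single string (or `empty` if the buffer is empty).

After op 1 (move_left): buffer="xoajue" (len 6), cursors c1@0 c2@1, authorship ......
After op 2 (move_left): buffer="xoajue" (len 6), cursors c1@0 c2@0, authorship ......
After op 3 (move_right): buffer="xoajue" (len 6), cursors c1@1 c2@1, authorship ......
After op 4 (insert('y')): buffer="xyyoajue" (len 8), cursors c1@3 c2@3, authorship .12.....
After op 5 (insert('n')): buffer="xyynnoajue" (len 10), cursors c1@5 c2@5, authorship .1212.....
After op 6 (insert('o')): buffer="xyynnoooajue" (len 12), cursors c1@7 c2@7, authorship .121212.....
After op 7 (insert('x')): buffer="xyynnooxxoajue" (len 14), cursors c1@9 c2@9, authorship .12121212.....

Answer: xyynnooxxoajue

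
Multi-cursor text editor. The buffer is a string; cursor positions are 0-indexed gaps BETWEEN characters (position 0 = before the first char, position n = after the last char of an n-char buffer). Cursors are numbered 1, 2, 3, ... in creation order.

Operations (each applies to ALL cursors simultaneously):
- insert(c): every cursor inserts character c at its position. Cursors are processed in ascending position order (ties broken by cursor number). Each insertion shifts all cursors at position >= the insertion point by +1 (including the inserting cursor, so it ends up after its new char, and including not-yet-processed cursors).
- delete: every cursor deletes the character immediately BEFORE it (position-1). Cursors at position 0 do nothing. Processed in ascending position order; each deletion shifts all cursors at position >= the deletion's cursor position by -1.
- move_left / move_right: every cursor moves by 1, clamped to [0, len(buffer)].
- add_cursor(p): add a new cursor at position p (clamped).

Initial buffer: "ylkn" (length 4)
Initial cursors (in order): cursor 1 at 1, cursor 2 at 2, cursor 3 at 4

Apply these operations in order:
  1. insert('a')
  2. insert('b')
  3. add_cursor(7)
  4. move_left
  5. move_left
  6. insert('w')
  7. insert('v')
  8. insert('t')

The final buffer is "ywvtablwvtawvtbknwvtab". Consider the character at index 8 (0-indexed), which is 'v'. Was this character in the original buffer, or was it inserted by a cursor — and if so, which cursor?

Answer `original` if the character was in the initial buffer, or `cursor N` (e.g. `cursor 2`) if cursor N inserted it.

After op 1 (insert('a')): buffer="yalakna" (len 7), cursors c1@2 c2@4 c3@7, authorship .1.2..3
After op 2 (insert('b')): buffer="yablabknab" (len 10), cursors c1@3 c2@6 c3@10, authorship .11.22..33
After op 3 (add_cursor(7)): buffer="yablabknab" (len 10), cursors c1@3 c2@6 c4@7 c3@10, authorship .11.22..33
After op 4 (move_left): buffer="yablabknab" (len 10), cursors c1@2 c2@5 c4@6 c3@9, authorship .11.22..33
After op 5 (move_left): buffer="yablabknab" (len 10), cursors c1@1 c2@4 c4@5 c3@8, authorship .11.22..33
After op 6 (insert('w')): buffer="ywablwawbknwab" (len 14), cursors c1@2 c2@6 c4@8 c3@12, authorship .111.2242..333
After op 7 (insert('v')): buffer="ywvablwvawvbknwvab" (len 18), cursors c1@3 c2@8 c4@11 c3@16, authorship .1111.222442..3333
After op 8 (insert('t')): buffer="ywvtablwvtawvtbknwvtab" (len 22), cursors c1@4 c2@10 c4@14 c3@20, authorship .11111.22224442..33333
Authorship (.=original, N=cursor N): . 1 1 1 1 1 . 2 2 2 2 4 4 4 2 . . 3 3 3 3 3
Index 8: author = 2

Answer: cursor 2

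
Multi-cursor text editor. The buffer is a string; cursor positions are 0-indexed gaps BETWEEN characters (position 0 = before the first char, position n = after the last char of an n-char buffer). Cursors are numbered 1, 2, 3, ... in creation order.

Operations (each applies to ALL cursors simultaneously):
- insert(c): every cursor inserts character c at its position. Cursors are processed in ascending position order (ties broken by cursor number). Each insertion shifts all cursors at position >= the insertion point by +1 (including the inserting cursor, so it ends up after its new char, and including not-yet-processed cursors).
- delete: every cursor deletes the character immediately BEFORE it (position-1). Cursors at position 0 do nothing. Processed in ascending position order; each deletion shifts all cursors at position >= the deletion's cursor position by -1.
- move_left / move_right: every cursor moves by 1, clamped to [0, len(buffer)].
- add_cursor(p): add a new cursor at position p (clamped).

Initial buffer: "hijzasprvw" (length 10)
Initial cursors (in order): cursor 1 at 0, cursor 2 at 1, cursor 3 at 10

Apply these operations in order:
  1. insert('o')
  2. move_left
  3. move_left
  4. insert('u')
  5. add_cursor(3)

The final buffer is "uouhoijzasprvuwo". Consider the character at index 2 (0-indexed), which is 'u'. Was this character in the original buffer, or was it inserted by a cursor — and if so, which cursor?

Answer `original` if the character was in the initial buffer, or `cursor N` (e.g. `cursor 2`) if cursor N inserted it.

After op 1 (insert('o')): buffer="ohoijzasprvwo" (len 13), cursors c1@1 c2@3 c3@13, authorship 1.2.........3
After op 2 (move_left): buffer="ohoijzasprvwo" (len 13), cursors c1@0 c2@2 c3@12, authorship 1.2.........3
After op 3 (move_left): buffer="ohoijzasprvwo" (len 13), cursors c1@0 c2@1 c3@11, authorship 1.2.........3
After op 4 (insert('u')): buffer="uouhoijzasprvuwo" (len 16), cursors c1@1 c2@3 c3@14, authorship 112.2........3.3
After op 5 (add_cursor(3)): buffer="uouhoijzasprvuwo" (len 16), cursors c1@1 c2@3 c4@3 c3@14, authorship 112.2........3.3
Authorship (.=original, N=cursor N): 1 1 2 . 2 . . . . . . . . 3 . 3
Index 2: author = 2

Answer: cursor 2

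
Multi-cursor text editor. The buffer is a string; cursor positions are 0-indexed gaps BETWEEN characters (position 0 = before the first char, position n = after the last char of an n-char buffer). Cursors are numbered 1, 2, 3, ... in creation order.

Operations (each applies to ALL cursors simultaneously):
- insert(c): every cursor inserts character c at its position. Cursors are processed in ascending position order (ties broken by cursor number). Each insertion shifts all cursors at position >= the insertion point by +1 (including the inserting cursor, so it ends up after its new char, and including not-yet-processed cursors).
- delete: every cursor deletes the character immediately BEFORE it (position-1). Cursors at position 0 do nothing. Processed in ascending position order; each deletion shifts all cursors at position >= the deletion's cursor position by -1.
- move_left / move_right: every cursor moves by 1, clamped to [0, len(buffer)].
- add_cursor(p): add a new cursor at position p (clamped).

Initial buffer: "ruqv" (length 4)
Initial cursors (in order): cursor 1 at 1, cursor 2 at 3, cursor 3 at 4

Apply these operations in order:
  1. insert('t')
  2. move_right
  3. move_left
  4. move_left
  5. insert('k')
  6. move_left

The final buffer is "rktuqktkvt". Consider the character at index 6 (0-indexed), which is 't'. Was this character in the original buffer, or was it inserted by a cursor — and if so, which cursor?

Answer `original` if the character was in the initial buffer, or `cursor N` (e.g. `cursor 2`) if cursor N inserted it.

Answer: cursor 2

Derivation:
After op 1 (insert('t')): buffer="rtuqtvt" (len 7), cursors c1@2 c2@5 c3@7, authorship .1..2.3
After op 2 (move_right): buffer="rtuqtvt" (len 7), cursors c1@3 c2@6 c3@7, authorship .1..2.3
After op 3 (move_left): buffer="rtuqtvt" (len 7), cursors c1@2 c2@5 c3@6, authorship .1..2.3
After op 4 (move_left): buffer="rtuqtvt" (len 7), cursors c1@1 c2@4 c3@5, authorship .1..2.3
After op 5 (insert('k')): buffer="rktuqktkvt" (len 10), cursors c1@2 c2@6 c3@8, authorship .11..223.3
After op 6 (move_left): buffer="rktuqktkvt" (len 10), cursors c1@1 c2@5 c3@7, authorship .11..223.3
Authorship (.=original, N=cursor N): . 1 1 . . 2 2 3 . 3
Index 6: author = 2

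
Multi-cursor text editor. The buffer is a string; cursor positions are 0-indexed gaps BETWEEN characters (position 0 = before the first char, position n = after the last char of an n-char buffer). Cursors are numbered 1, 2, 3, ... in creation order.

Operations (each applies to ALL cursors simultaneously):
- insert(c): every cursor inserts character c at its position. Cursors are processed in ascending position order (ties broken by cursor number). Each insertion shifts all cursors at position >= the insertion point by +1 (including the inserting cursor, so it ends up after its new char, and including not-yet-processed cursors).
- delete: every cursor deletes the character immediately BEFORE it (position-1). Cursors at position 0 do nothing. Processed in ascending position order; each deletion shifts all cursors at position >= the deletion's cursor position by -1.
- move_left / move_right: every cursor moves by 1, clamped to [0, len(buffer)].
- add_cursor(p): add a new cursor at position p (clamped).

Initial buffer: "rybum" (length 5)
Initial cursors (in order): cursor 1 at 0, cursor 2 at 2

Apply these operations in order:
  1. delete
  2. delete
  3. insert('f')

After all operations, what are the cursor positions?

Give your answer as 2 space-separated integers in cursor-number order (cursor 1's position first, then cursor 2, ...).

After op 1 (delete): buffer="rbum" (len 4), cursors c1@0 c2@1, authorship ....
After op 2 (delete): buffer="bum" (len 3), cursors c1@0 c2@0, authorship ...
After op 3 (insert('f')): buffer="ffbum" (len 5), cursors c1@2 c2@2, authorship 12...

Answer: 2 2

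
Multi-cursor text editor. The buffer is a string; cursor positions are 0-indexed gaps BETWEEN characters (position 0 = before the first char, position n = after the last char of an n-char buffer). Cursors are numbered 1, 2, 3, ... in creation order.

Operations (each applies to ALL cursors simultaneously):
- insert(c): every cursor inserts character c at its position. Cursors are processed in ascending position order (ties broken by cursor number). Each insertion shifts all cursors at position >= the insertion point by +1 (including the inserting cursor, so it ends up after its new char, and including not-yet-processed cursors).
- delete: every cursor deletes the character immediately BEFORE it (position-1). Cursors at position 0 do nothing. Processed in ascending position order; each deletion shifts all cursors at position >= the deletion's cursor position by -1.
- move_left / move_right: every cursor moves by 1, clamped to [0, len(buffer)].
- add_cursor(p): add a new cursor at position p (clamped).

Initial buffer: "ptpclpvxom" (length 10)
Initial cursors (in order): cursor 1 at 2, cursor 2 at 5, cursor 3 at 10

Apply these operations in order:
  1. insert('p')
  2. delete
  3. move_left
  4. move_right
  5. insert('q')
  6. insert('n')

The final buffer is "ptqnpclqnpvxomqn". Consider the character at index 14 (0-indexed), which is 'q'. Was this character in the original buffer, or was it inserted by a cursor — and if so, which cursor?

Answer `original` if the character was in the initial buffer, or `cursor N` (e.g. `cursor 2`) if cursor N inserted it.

Answer: cursor 3

Derivation:
After op 1 (insert('p')): buffer="ptppclppvxomp" (len 13), cursors c1@3 c2@7 c3@13, authorship ..1...2.....3
After op 2 (delete): buffer="ptpclpvxom" (len 10), cursors c1@2 c2@5 c3@10, authorship ..........
After op 3 (move_left): buffer="ptpclpvxom" (len 10), cursors c1@1 c2@4 c3@9, authorship ..........
After op 4 (move_right): buffer="ptpclpvxom" (len 10), cursors c1@2 c2@5 c3@10, authorship ..........
After op 5 (insert('q')): buffer="ptqpclqpvxomq" (len 13), cursors c1@3 c2@7 c3@13, authorship ..1...2.....3
After op 6 (insert('n')): buffer="ptqnpclqnpvxomqn" (len 16), cursors c1@4 c2@9 c3@16, authorship ..11...22.....33
Authorship (.=original, N=cursor N): . . 1 1 . . . 2 2 . . . . . 3 3
Index 14: author = 3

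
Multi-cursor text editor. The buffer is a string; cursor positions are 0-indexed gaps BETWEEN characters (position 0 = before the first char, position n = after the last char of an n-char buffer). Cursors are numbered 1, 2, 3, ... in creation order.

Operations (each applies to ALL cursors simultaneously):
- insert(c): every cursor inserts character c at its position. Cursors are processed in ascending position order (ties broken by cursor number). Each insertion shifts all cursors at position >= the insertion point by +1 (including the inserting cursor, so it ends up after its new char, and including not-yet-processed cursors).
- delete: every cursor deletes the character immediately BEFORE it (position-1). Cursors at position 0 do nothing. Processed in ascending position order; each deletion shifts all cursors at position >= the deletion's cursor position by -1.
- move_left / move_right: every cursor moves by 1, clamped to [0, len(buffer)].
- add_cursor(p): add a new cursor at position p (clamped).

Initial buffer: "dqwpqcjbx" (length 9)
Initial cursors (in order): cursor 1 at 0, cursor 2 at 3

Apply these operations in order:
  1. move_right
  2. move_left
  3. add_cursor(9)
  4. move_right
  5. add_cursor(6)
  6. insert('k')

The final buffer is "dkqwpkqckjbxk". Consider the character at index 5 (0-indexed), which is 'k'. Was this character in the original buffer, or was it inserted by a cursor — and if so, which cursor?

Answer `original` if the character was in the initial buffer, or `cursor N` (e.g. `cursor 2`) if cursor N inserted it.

After op 1 (move_right): buffer="dqwpqcjbx" (len 9), cursors c1@1 c2@4, authorship .........
After op 2 (move_left): buffer="dqwpqcjbx" (len 9), cursors c1@0 c2@3, authorship .........
After op 3 (add_cursor(9)): buffer="dqwpqcjbx" (len 9), cursors c1@0 c2@3 c3@9, authorship .........
After op 4 (move_right): buffer="dqwpqcjbx" (len 9), cursors c1@1 c2@4 c3@9, authorship .........
After op 5 (add_cursor(6)): buffer="dqwpqcjbx" (len 9), cursors c1@1 c2@4 c4@6 c3@9, authorship .........
After op 6 (insert('k')): buffer="dkqwpkqckjbxk" (len 13), cursors c1@2 c2@6 c4@9 c3@13, authorship .1...2..4...3
Authorship (.=original, N=cursor N): . 1 . . . 2 . . 4 . . . 3
Index 5: author = 2

Answer: cursor 2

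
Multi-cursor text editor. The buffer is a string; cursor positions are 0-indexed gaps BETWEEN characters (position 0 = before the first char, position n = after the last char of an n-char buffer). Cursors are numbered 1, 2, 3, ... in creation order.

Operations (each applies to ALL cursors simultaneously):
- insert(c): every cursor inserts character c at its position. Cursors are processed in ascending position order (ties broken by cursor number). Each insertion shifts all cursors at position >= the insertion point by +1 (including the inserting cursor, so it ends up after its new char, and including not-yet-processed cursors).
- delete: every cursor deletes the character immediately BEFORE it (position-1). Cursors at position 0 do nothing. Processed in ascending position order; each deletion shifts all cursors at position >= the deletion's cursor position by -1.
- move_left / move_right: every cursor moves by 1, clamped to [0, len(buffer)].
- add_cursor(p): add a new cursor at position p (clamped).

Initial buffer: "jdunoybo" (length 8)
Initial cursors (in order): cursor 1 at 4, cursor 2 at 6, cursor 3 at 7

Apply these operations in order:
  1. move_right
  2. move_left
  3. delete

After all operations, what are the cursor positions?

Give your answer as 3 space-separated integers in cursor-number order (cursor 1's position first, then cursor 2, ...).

Answer: 3 4 4

Derivation:
After op 1 (move_right): buffer="jdunoybo" (len 8), cursors c1@5 c2@7 c3@8, authorship ........
After op 2 (move_left): buffer="jdunoybo" (len 8), cursors c1@4 c2@6 c3@7, authorship ........
After op 3 (delete): buffer="jduoo" (len 5), cursors c1@3 c2@4 c3@4, authorship .....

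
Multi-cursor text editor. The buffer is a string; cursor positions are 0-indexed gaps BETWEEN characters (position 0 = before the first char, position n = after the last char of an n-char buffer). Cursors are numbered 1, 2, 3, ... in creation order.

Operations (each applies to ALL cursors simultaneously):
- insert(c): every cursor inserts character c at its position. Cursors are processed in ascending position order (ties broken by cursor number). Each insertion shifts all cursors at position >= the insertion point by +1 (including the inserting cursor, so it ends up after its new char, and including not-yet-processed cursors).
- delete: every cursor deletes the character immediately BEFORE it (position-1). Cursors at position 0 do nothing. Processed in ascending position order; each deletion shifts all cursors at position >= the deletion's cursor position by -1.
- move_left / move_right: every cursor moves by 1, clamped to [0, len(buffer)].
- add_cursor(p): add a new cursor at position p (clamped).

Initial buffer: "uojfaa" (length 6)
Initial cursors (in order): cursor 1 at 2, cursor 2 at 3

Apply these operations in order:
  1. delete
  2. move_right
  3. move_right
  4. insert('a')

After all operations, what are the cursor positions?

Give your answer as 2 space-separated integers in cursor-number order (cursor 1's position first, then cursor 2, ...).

Answer: 5 5

Derivation:
After op 1 (delete): buffer="ufaa" (len 4), cursors c1@1 c2@1, authorship ....
After op 2 (move_right): buffer="ufaa" (len 4), cursors c1@2 c2@2, authorship ....
After op 3 (move_right): buffer="ufaa" (len 4), cursors c1@3 c2@3, authorship ....
After op 4 (insert('a')): buffer="ufaaaa" (len 6), cursors c1@5 c2@5, authorship ...12.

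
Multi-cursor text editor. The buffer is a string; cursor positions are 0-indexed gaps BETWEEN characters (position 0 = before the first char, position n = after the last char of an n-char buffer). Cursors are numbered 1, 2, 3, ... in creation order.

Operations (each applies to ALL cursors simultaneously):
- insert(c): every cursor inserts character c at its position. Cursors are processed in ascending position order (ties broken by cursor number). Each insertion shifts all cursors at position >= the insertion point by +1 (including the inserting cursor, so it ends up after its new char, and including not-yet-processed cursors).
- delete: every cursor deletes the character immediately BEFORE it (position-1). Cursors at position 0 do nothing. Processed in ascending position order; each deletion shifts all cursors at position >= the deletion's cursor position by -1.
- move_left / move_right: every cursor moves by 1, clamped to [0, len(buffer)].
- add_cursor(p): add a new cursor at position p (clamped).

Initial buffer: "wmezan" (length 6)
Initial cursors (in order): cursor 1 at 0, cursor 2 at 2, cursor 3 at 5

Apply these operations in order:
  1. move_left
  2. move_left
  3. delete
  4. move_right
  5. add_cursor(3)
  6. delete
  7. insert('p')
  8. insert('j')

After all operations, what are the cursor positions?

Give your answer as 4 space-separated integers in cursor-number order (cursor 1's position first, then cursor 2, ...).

After op 1 (move_left): buffer="wmezan" (len 6), cursors c1@0 c2@1 c3@4, authorship ......
After op 2 (move_left): buffer="wmezan" (len 6), cursors c1@0 c2@0 c3@3, authorship ......
After op 3 (delete): buffer="wmzan" (len 5), cursors c1@0 c2@0 c3@2, authorship .....
After op 4 (move_right): buffer="wmzan" (len 5), cursors c1@1 c2@1 c3@3, authorship .....
After op 5 (add_cursor(3)): buffer="wmzan" (len 5), cursors c1@1 c2@1 c3@3 c4@3, authorship .....
After op 6 (delete): buffer="an" (len 2), cursors c1@0 c2@0 c3@0 c4@0, authorship ..
After op 7 (insert('p')): buffer="ppppan" (len 6), cursors c1@4 c2@4 c3@4 c4@4, authorship 1234..
After op 8 (insert('j')): buffer="ppppjjjjan" (len 10), cursors c1@8 c2@8 c3@8 c4@8, authorship 12341234..

Answer: 8 8 8 8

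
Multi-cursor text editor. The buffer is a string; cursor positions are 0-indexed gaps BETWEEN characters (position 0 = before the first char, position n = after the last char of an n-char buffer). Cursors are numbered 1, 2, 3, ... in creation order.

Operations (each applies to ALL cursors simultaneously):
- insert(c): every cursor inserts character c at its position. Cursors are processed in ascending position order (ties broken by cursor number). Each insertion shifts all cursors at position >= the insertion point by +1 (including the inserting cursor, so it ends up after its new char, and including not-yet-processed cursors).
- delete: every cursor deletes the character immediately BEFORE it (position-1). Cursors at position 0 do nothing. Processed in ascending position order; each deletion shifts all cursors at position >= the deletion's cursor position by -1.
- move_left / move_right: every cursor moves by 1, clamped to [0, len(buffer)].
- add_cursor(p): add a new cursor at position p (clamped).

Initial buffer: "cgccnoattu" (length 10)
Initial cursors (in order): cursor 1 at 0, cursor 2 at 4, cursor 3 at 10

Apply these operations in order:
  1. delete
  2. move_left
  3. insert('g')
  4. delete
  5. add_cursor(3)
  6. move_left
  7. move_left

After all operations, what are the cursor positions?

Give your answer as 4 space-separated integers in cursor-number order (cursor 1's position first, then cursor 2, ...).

After op 1 (delete): buffer="cgcnoatt" (len 8), cursors c1@0 c2@3 c3@8, authorship ........
After op 2 (move_left): buffer="cgcnoatt" (len 8), cursors c1@0 c2@2 c3@7, authorship ........
After op 3 (insert('g')): buffer="gcggcnoatgt" (len 11), cursors c1@1 c2@4 c3@10, authorship 1..2.....3.
After op 4 (delete): buffer="cgcnoatt" (len 8), cursors c1@0 c2@2 c3@7, authorship ........
After op 5 (add_cursor(3)): buffer="cgcnoatt" (len 8), cursors c1@0 c2@2 c4@3 c3@7, authorship ........
After op 6 (move_left): buffer="cgcnoatt" (len 8), cursors c1@0 c2@1 c4@2 c3@6, authorship ........
After op 7 (move_left): buffer="cgcnoatt" (len 8), cursors c1@0 c2@0 c4@1 c3@5, authorship ........

Answer: 0 0 5 1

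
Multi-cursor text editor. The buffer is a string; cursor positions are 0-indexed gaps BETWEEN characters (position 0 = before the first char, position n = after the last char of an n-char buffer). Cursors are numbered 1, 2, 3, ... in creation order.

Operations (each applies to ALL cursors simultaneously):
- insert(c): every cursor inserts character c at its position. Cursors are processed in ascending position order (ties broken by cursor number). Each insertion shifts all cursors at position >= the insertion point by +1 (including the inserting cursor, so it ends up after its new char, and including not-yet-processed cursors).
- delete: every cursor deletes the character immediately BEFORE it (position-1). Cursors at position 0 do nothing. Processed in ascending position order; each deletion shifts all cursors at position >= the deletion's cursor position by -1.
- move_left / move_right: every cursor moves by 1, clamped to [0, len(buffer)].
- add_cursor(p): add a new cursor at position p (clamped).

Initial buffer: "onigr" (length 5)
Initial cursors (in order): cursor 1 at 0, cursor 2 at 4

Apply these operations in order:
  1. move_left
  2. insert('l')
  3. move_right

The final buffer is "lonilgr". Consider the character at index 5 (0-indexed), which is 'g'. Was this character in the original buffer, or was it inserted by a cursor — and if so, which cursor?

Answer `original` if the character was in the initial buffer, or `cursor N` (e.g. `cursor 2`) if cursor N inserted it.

Answer: original

Derivation:
After op 1 (move_left): buffer="onigr" (len 5), cursors c1@0 c2@3, authorship .....
After op 2 (insert('l')): buffer="lonilgr" (len 7), cursors c1@1 c2@5, authorship 1...2..
After op 3 (move_right): buffer="lonilgr" (len 7), cursors c1@2 c2@6, authorship 1...2..
Authorship (.=original, N=cursor N): 1 . . . 2 . .
Index 5: author = original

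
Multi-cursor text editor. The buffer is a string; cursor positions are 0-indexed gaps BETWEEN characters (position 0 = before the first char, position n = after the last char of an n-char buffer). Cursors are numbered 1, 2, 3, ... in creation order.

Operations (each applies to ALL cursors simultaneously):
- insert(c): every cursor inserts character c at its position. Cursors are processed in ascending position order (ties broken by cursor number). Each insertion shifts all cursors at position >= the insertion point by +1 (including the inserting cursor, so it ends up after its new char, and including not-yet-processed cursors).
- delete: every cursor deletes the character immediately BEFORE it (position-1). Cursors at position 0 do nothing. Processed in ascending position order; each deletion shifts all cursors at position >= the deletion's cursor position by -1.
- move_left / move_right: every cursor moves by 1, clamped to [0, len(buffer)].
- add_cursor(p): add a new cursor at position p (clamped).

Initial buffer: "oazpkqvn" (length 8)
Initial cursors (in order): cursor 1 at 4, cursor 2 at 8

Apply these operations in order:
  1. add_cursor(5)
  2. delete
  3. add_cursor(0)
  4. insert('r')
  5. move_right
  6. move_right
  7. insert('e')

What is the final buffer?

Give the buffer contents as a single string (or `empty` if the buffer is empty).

After op 1 (add_cursor(5)): buffer="oazpkqvn" (len 8), cursors c1@4 c3@5 c2@8, authorship ........
After op 2 (delete): buffer="oazqv" (len 5), cursors c1@3 c3@3 c2@5, authorship .....
After op 3 (add_cursor(0)): buffer="oazqv" (len 5), cursors c4@0 c1@3 c3@3 c2@5, authorship .....
After op 4 (insert('r')): buffer="roazrrqvr" (len 9), cursors c4@1 c1@6 c3@6 c2@9, authorship 4...13..2
After op 5 (move_right): buffer="roazrrqvr" (len 9), cursors c4@2 c1@7 c3@7 c2@9, authorship 4...13..2
After op 6 (move_right): buffer="roazrrqvr" (len 9), cursors c4@3 c1@8 c3@8 c2@9, authorship 4...13..2
After op 7 (insert('e')): buffer="roaezrrqveere" (len 13), cursors c4@4 c1@11 c3@11 c2@13, authorship 4..4.13..1322

Answer: roaezrrqveere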